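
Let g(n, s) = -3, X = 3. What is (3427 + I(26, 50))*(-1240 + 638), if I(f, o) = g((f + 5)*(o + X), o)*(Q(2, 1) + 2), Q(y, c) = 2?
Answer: -2055830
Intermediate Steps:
I(f, o) = -12 (I(f, o) = -3*(2 + 2) = -3*4 = -12)
(3427 + I(26, 50))*(-1240 + 638) = (3427 - 12)*(-1240 + 638) = 3415*(-602) = -2055830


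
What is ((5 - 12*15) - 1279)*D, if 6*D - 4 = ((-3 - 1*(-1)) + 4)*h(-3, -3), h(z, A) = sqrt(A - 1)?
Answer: -2908/3 - 2908*I/3 ≈ -969.33 - 969.33*I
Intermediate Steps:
h(z, A) = sqrt(-1 + A)
D = 2/3 + 2*I/3 (D = 2/3 + (((-3 - 1*(-1)) + 4)*sqrt(-1 - 3))/6 = 2/3 + (((-3 + 1) + 4)*sqrt(-4))/6 = 2/3 + ((-2 + 4)*(2*I))/6 = 2/3 + (2*(2*I))/6 = 2/3 + (4*I)/6 = 2/3 + 2*I/3 ≈ 0.66667 + 0.66667*I)
((5 - 12*15) - 1279)*D = ((5 - 12*15) - 1279)*(2/3 + 2*I/3) = ((5 - 180) - 1279)*(2/3 + 2*I/3) = (-175 - 1279)*(2/3 + 2*I/3) = -1454*(2/3 + 2*I/3) = -2908/3 - 2908*I/3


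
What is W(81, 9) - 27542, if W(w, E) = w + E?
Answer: -27452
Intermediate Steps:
W(w, E) = E + w
W(81, 9) - 27542 = (9 + 81) - 27542 = 90 - 27542 = -27452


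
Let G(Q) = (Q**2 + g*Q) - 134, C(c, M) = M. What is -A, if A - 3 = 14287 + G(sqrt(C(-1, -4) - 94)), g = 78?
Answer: -14058 - 546*I*sqrt(2) ≈ -14058.0 - 772.16*I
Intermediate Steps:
G(Q) = -134 + Q**2 + 78*Q (G(Q) = (Q**2 + 78*Q) - 134 = -134 + Q**2 + 78*Q)
A = 14058 + 546*I*sqrt(2) (A = 3 + (14287 + (-134 + (sqrt(-4 - 94))**2 + 78*sqrt(-4 - 94))) = 3 + (14287 + (-134 + (sqrt(-98))**2 + 78*sqrt(-98))) = 3 + (14287 + (-134 + (7*I*sqrt(2))**2 + 78*(7*I*sqrt(2)))) = 3 + (14287 + (-134 - 98 + 546*I*sqrt(2))) = 3 + (14287 + (-232 + 546*I*sqrt(2))) = 3 + (14055 + 546*I*sqrt(2)) = 14058 + 546*I*sqrt(2) ≈ 14058.0 + 772.16*I)
-A = -(14058 + 546*I*sqrt(2)) = -14058 - 546*I*sqrt(2)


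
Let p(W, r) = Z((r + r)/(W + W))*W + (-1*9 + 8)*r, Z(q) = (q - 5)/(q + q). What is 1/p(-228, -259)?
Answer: 259/167515 ≈ 0.0015461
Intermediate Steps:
Z(q) = (-5 + q)/(2*q) (Z(q) = (-5 + q)/((2*q)) = (-5 + q)*(1/(2*q)) = (-5 + q)/(2*q))
p(W, r) = -r + W²*(-5 + r/W)/(2*r) (p(W, r) = ((-5 + (r + r)/(W + W))/(2*(((r + r)/(W + W)))))*W + (-1*9 + 8)*r = ((-5 + (2*r)/((2*W)))/(2*(((2*r)/((2*W))))))*W + (-9 + 8)*r = ((-5 + (2*r)*(1/(2*W)))/(2*(((2*r)*(1/(2*W))))))*W - r = ((-5 + r/W)/(2*((r/W))))*W - r = ((W/r)*(-5 + r/W)/2)*W - r = (W*(-5 + r/W)/(2*r))*W - r = W²*(-5 + r/W)/(2*r) - r = -r + W²*(-5 + r/W)/(2*r))
1/p(-228, -259) = 1/((½)*(-228) - 1*(-259) - 5/2*(-228)²/(-259)) = 1/(-114 + 259 - 5/2*51984*(-1/259)) = 1/(-114 + 259 + 129960/259) = 1/(167515/259) = 259/167515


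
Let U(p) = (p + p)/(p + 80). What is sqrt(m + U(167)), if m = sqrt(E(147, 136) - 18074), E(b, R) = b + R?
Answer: sqrt(82498 + 61009*I*sqrt(17791))/247 ≈ 8.208 + 8.1252*I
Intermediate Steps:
E(b, R) = R + b
U(p) = 2*p/(80 + p) (U(p) = (2*p)/(80 + p) = 2*p/(80 + p))
m = I*sqrt(17791) (m = sqrt((136 + 147) - 18074) = sqrt(283 - 18074) = sqrt(-17791) = I*sqrt(17791) ≈ 133.38*I)
sqrt(m + U(167)) = sqrt(I*sqrt(17791) + 2*167/(80 + 167)) = sqrt(I*sqrt(17791) + 2*167/247) = sqrt(I*sqrt(17791) + 2*167*(1/247)) = sqrt(I*sqrt(17791) + 334/247) = sqrt(334/247 + I*sqrt(17791))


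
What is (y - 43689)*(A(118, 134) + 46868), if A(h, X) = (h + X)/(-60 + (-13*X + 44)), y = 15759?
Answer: -383542636260/293 ≈ -1.3090e+9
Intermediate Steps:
A(h, X) = (X + h)/(-16 - 13*X) (A(h, X) = (X + h)/(-60 + (44 - 13*X)) = (X + h)/(-16 - 13*X))
(y - 43689)*(A(118, 134) + 46868) = (15759 - 43689)*((-1*134 - 1*118)/(16 + 13*134) + 46868) = -27930*((-134 - 118)/(16 + 1742) + 46868) = -27930*(-252/1758 + 46868) = -27930*((1/1758)*(-252) + 46868) = -27930*(-42/293 + 46868) = -27930*13732282/293 = -383542636260/293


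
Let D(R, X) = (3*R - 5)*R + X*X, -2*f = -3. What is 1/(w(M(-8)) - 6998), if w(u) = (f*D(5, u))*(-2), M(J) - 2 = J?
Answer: -1/7256 ≈ -0.00013782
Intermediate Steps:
f = 3/2 (f = -1/2*(-3) = 3/2 ≈ 1.5000)
M(J) = 2 + J
D(R, X) = X**2 + R*(-5 + 3*R) (D(R, X) = (-5 + 3*R)*R + X**2 = R*(-5 + 3*R) + X**2 = X**2 + R*(-5 + 3*R))
w(u) = -150 - 3*u**2 (w(u) = (3*(u**2 - 5*5 + 3*5**2)/2)*(-2) = (3*(u**2 - 25 + 3*25)/2)*(-2) = (3*(u**2 - 25 + 75)/2)*(-2) = (3*(50 + u**2)/2)*(-2) = (75 + 3*u**2/2)*(-2) = -150 - 3*u**2)
1/(w(M(-8)) - 6998) = 1/((-150 - 3*(2 - 8)**2) - 6998) = 1/((-150 - 3*(-6)**2) - 6998) = 1/((-150 - 3*36) - 6998) = 1/((-150 - 108) - 6998) = 1/(-258 - 6998) = 1/(-7256) = -1/7256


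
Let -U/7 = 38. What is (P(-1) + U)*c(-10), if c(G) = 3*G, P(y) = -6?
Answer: 8160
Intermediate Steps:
U = -266 (U = -7*38 = -266)
(P(-1) + U)*c(-10) = (-6 - 266)*(3*(-10)) = -272*(-30) = 8160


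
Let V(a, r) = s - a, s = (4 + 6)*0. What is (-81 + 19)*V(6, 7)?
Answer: 372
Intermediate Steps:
s = 0 (s = 10*0 = 0)
V(a, r) = -a (V(a, r) = 0 - a = -a)
(-81 + 19)*V(6, 7) = (-81 + 19)*(-1*6) = -62*(-6) = 372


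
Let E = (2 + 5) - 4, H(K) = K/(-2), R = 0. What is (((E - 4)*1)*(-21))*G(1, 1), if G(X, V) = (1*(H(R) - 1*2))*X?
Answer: -42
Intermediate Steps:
H(K) = -K/2 (H(K) = K*(-1/2) = -K/2)
E = 3 (E = 7 - 4 = 3)
G(X, V) = -2*X (G(X, V) = (1*(-1/2*0 - 1*2))*X = (1*(0 - 2))*X = (1*(-2))*X = -2*X)
(((E - 4)*1)*(-21))*G(1, 1) = (((3 - 4)*1)*(-21))*(-2*1) = (-1*1*(-21))*(-2) = -1*(-21)*(-2) = 21*(-2) = -42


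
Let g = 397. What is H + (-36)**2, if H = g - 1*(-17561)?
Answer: 19254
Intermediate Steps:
H = 17958 (H = 397 - 1*(-17561) = 397 + 17561 = 17958)
H + (-36)**2 = 17958 + (-36)**2 = 17958 + 1296 = 19254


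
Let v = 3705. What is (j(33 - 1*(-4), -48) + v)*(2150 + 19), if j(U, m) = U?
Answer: 8116398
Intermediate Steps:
(j(33 - 1*(-4), -48) + v)*(2150 + 19) = ((33 - 1*(-4)) + 3705)*(2150 + 19) = ((33 + 4) + 3705)*2169 = (37 + 3705)*2169 = 3742*2169 = 8116398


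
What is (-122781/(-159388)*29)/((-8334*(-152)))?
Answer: 1186883/67302539328 ≈ 1.7635e-5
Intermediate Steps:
(-122781/(-159388)*29)/((-8334*(-152))) = (-122781*(-1/159388)*29)/1266768 = ((122781/159388)*29)*(1/1266768) = (3560649/159388)*(1/1266768) = 1186883/67302539328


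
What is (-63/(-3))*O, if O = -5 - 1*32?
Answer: -777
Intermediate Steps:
O = -37 (O = -5 - 32 = -37)
(-63/(-3))*O = -63/(-3)*(-37) = -63*(-1/3)*(-37) = 21*(-37) = -777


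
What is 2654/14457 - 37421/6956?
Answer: -522534173/100562892 ≈ -5.1961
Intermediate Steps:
2654/14457 - 37421/6956 = -522534173/100562892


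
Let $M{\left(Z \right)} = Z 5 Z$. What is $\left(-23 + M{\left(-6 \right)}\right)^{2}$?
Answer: $24649$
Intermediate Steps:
$M{\left(Z \right)} = 5 Z^{2}$ ($M{\left(Z \right)} = 5 Z Z = 5 Z^{2}$)
$\left(-23 + M{\left(-6 \right)}\right)^{2} = \left(-23 + 5 \left(-6\right)^{2}\right)^{2} = \left(-23 + 5 \cdot 36\right)^{2} = \left(-23 + 180\right)^{2} = 157^{2} = 24649$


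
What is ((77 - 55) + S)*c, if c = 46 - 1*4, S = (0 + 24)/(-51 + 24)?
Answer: 2660/3 ≈ 886.67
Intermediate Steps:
S = -8/9 (S = 24/(-27) = 24*(-1/27) = -8/9 ≈ -0.88889)
c = 42 (c = 46 - 4 = 42)
((77 - 55) + S)*c = ((77 - 55) - 8/9)*42 = (22 - 8/9)*42 = (190/9)*42 = 2660/3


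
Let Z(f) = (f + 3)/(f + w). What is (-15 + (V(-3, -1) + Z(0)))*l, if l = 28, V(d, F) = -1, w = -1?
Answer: -532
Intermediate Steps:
Z(f) = (3 + f)/(-1 + f) (Z(f) = (f + 3)/(f - 1) = (3 + f)/(-1 + f))
(-15 + (V(-3, -1) + Z(0)))*l = (-15 + (-1 + (3 + 0)/(-1 + 0)))*28 = (-15 + (-1 + 3/(-1)))*28 = (-15 + (-1 - 1*3))*28 = (-15 + (-1 - 3))*28 = (-15 - 4)*28 = -19*28 = -532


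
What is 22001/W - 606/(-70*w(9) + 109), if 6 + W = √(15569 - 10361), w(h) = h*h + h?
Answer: 136730563/5336642 + 22001*√1302/2586 ≈ 332.61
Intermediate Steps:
w(h) = h + h² (w(h) = h² + h = h + h²)
W = -6 + 2*√1302 (W = -6 + √(15569 - 10361) = -6 + √5208 = -6 + 2*√1302 ≈ 66.167)
22001/W - 606/(-70*w(9) + 109) = 22001/(-6 + 2*√1302) - 606/(-630*(1 + 9) + 109) = 22001/(-6 + 2*√1302) - 606/(-630*10 + 109) = 22001/(-6 + 2*√1302) - 606/(-70*90 + 109) = 22001/(-6 + 2*√1302) - 606/(-6300 + 109) = 22001/(-6 + 2*√1302) - 606/(-6191) = 22001/(-6 + 2*√1302) - 606*(-1/6191) = 22001/(-6 + 2*√1302) + 606/6191 = 606/6191 + 22001/(-6 + 2*√1302)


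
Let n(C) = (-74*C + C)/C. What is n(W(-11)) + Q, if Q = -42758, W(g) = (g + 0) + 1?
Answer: -42831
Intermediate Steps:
W(g) = 1 + g (W(g) = g + 1 = 1 + g)
n(C) = -73 (n(C) = (-73*C)/C = -73)
n(W(-11)) + Q = -73 - 42758 = -42831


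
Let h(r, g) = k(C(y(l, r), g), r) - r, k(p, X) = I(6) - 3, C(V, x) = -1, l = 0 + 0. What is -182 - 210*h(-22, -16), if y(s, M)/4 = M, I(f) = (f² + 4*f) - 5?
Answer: -15722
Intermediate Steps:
l = 0
I(f) = -5 + f² + 4*f
y(s, M) = 4*M
k(p, X) = 52 (k(p, X) = (-5 + 6² + 4*6) - 3 = (-5 + 36 + 24) - 3 = 55 - 3 = 52)
h(r, g) = 52 - r
-182 - 210*h(-22, -16) = -182 - 210*(52 - 1*(-22)) = -182 - 210*(52 + 22) = -182 - 210*74 = -182 - 15540 = -15722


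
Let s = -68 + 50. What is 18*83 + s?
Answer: 1476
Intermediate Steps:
s = -18
18*83 + s = 18*83 - 18 = 1494 - 18 = 1476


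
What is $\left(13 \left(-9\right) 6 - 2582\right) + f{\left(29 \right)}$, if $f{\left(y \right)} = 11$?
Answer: $-3273$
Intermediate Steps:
$\left(13 \left(-9\right) 6 - 2582\right) + f{\left(29 \right)} = \left(13 \left(-9\right) 6 - 2582\right) + 11 = \left(\left(-117\right) 6 - 2582\right) + 11 = \left(-702 - 2582\right) + 11 = -3284 + 11 = -3273$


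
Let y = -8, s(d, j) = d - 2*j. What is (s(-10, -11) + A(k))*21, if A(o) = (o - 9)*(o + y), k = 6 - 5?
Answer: 1428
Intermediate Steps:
k = 1
A(o) = (-9 + o)*(-8 + o) (A(o) = (o - 9)*(o - 8) = (-9 + o)*(-8 + o))
(s(-10, -11) + A(k))*21 = ((-10 - 2*(-11)) + (72 + 1² - 17*1))*21 = ((-10 + 22) + (72 + 1 - 17))*21 = (12 + 56)*21 = 68*21 = 1428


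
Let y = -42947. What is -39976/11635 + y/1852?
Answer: -573723897/21548020 ≈ -26.625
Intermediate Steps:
-39976/11635 + y/1852 = -39976/11635 - 42947/1852 = -573723897/21548020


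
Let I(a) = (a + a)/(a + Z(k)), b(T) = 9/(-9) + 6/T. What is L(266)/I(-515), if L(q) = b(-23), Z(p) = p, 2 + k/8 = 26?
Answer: -9367/23690 ≈ -0.39540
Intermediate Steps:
k = 192 (k = -16 + 8*26 = -16 + 208 = 192)
b(T) = -1 + 6/T (b(T) = 9*(-⅑) + 6/T = -1 + 6/T)
L(q) = -29/23 (L(q) = (6 - 1*(-23))/(-23) = -(6 + 23)/23 = -1/23*29 = -29/23)
I(a) = 2*a/(192 + a) (I(a) = (a + a)/(a + 192) = (2*a)/(192 + a) = 2*a/(192 + a))
L(266)/I(-515) = -29/(23*(2*(-515)/(192 - 515))) = -29/(23*(2*(-515)/(-323))) = -29/(23*(2*(-515)*(-1/323))) = -29/(23*1030/323) = -29/23*323/1030 = -9367/23690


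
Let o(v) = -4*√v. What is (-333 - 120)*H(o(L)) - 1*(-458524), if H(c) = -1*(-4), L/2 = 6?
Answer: 456712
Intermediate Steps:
L = 12 (L = 2*6 = 12)
H(c) = 4
(-333 - 120)*H(o(L)) - 1*(-458524) = (-333 - 120)*4 - 1*(-458524) = -453*4 + 458524 = -1812 + 458524 = 456712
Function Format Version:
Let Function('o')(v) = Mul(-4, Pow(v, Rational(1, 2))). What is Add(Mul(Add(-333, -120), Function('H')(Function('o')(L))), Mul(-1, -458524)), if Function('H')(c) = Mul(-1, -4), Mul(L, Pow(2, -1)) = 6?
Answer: 456712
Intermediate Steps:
L = 12 (L = Mul(2, 6) = 12)
Function('H')(c) = 4
Add(Mul(Add(-333, -120), Function('H')(Function('o')(L))), Mul(-1, -458524)) = Add(Mul(Add(-333, -120), 4), Mul(-1, -458524)) = Add(Mul(-453, 4), 458524) = Add(-1812, 458524) = 456712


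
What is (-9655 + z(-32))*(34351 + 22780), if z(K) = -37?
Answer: -553713652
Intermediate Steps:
(-9655 + z(-32))*(34351 + 22780) = (-9655 - 37)*(34351 + 22780) = -9692*57131 = -553713652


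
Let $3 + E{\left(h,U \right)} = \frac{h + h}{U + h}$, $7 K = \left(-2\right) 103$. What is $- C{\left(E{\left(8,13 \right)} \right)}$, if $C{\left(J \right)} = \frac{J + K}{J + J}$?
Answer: $- \frac{665}{94} \approx -7.0745$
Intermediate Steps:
$K = - \frac{206}{7}$ ($K = \frac{\left(-2\right) 103}{7} = \frac{1}{7} \left(-206\right) = - \frac{206}{7} \approx -29.429$)
$E{\left(h,U \right)} = -3 + \frac{2 h}{U + h}$ ($E{\left(h,U \right)} = -3 + \frac{h + h}{U + h} = -3 + \frac{2 h}{U + h}$)
$C{\left(J \right)} = \frac{- \frac{206}{7} + J}{2 J}$ ($C{\left(J \right)} = \frac{J - \frac{206}{7}}{J + J} = \frac{- \frac{206}{7} + J}{2 J}$)
$- C{\left(E{\left(8,13 \right)} \right)} = - \frac{-206 + 7 \frac{\left(-1\right) 8 - 39}{13 + 8}}{14 \frac{\left(-1\right) 8 - 39}{13 + 8}} = - \frac{-206 + 7 \frac{-8 - 39}{21}}{14 \frac{-8 - 39}{21}} = - \frac{-206 + 7 \cdot \frac{1}{21} \left(-47\right)}{14 \cdot \frac{1}{21} \left(-47\right)} = - \frac{-206 + 7 \left(- \frac{47}{21}\right)}{14 \left(- \frac{47}{21}\right)} = - \frac{\left(-21\right) \left(-206 - \frac{47}{3}\right)}{14 \cdot 47} = - \frac{\left(-21\right) \left(-665\right)}{14 \cdot 47 \cdot 3} = \left(-1\right) \frac{665}{94} = - \frac{665}{94}$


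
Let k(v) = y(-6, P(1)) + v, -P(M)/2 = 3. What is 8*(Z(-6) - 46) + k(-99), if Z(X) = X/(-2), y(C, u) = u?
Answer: -449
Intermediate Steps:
P(M) = -6 (P(M) = -2*3 = -6)
Z(X) = -X/2 (Z(X) = X*(-½) = -X/2)
k(v) = -6 + v
8*(Z(-6) - 46) + k(-99) = 8*(-½*(-6) - 46) + (-6 - 99) = 8*(3 - 46) - 105 = 8*(-43) - 105 = -344 - 105 = -449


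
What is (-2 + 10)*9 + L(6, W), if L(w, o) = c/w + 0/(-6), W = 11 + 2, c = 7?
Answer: 439/6 ≈ 73.167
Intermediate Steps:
W = 13
L(w, o) = 7/w (L(w, o) = 7/w + 0/(-6) = 7/w + 0*(-⅙) = 7/w + 0 = 7/w)
(-2 + 10)*9 + L(6, W) = (-2 + 10)*9 + 7/6 = 8*9 + 7*(⅙) = 72 + 7/6 = 439/6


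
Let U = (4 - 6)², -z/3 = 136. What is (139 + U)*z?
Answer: -58344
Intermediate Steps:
z = -408 (z = -3*136 = -408)
U = 4 (U = (-2)² = 4)
(139 + U)*z = (139 + 4)*(-408) = 143*(-408) = -58344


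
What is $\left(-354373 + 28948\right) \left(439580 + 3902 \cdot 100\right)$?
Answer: $-270031156500$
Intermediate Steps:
$\left(-354373 + 28948\right) \left(439580 + 3902 \cdot 100\right) = - 325425 \left(439580 + 390200\right) = \left(-325425\right) 829780 = -270031156500$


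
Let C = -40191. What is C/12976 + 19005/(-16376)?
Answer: -113097087/26561872 ≈ -4.2579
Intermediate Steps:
C/12976 + 19005/(-16376) = -40191/12976 + 19005/(-16376) = -40191*1/12976 + 19005*(-1/16376) = -40191/12976 - 19005/16376 = -113097087/26561872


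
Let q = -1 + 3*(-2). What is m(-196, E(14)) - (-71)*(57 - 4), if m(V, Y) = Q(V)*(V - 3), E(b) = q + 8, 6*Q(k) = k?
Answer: 30791/3 ≈ 10264.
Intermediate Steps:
Q(k) = k/6
q = -7 (q = -1 - 6 = -7)
E(b) = 1 (E(b) = -7 + 8 = 1)
m(V, Y) = V*(-3 + V)/6 (m(V, Y) = (V/6)*(V - 3) = (V/6)*(-3 + V) = V*(-3 + V)/6)
m(-196, E(14)) - (-71)*(57 - 4) = (⅙)*(-196)*(-3 - 196) - (-71)*(57 - 4) = (⅙)*(-196)*(-199) - (-71)*53 = 19502/3 - 1*(-3763) = 19502/3 + 3763 = 30791/3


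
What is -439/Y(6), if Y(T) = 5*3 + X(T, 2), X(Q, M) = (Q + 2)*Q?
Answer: -439/63 ≈ -6.9683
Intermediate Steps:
X(Q, M) = Q*(2 + Q) (X(Q, M) = (2 + Q)*Q = Q*(2 + Q))
Y(T) = 15 + T*(2 + T) (Y(T) = 5*3 + T*(2 + T) = 15 + T*(2 + T))
-439/Y(6) = -439/(15 + 6*(2 + 6)) = -439/(15 + 6*8) = -439/(15 + 48) = -439/63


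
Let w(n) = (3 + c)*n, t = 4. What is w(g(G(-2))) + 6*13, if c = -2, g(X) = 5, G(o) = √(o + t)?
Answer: 83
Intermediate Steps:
G(o) = √(4 + o) (G(o) = √(o + 4) = √(4 + o))
w(n) = n (w(n) = (3 - 2)*n = 1*n = n)
w(g(G(-2))) + 6*13 = 5 + 6*13 = 5 + 78 = 83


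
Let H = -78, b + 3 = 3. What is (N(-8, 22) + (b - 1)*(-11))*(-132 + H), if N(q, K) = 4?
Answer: -3150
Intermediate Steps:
b = 0 (b = -3 + 3 = 0)
(N(-8, 22) + (b - 1)*(-11))*(-132 + H) = (4 + (0 - 1)*(-11))*(-132 - 78) = (4 - 1*(-11))*(-210) = (4 + 11)*(-210) = 15*(-210) = -3150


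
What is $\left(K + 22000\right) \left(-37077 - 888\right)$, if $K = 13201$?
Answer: $-1336405965$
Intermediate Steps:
$\left(K + 22000\right) \left(-37077 - 888\right) = \left(13201 + 22000\right) \left(-37077 - 888\right) = 35201 \left(-37965\right) = -1336405965$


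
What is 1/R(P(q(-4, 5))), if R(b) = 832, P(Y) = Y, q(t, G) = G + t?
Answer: 1/832 ≈ 0.0012019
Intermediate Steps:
1/R(P(q(-4, 5))) = 1/832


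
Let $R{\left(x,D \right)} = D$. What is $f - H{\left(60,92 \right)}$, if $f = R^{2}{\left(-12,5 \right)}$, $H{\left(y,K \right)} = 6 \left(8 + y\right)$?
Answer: $-383$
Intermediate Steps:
$H{\left(y,K \right)} = 48 + 6 y$
$f = 25$ ($f = 5^{2} = 25$)
$f - H{\left(60,92 \right)} = 25 - \left(48 + 6 \cdot 60\right) = 25 - \left(48 + 360\right) = 25 - 408 = -383$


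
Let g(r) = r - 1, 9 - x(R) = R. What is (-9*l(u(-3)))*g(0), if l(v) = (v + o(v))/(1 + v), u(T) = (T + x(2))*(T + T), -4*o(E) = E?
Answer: 162/23 ≈ 7.0435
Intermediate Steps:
o(E) = -E/4
x(R) = 9 - R
g(r) = -1 + r
u(T) = 2*T*(7 + T) (u(T) = (T + (9 - 1*2))*(T + T) = (T + (9 - 2))*(2*T) = (T + 7)*(2*T) = (7 + T)*(2*T) = 2*T*(7 + T))
l(v) = 3*v/(4*(1 + v)) (l(v) = (v - v/4)/(1 + v) = (3*v/4)/(1 + v) = 3*v/(4*(1 + v)))
(-9*l(u(-3)))*g(0) = (-27*2*(-3)*(7 - 3)/(4*(1 + 2*(-3)*(7 - 3))))*(-1 + 0) = -27*2*(-3)*4/(4*(1 + 2*(-3)*4))*(-1) = -27*(-24)/(4*(1 - 24))*(-1) = -27*(-24)/(4*(-23))*(-1) = -27*(-24)*(-1)/(4*23)*(-1) = -9*18/23*(-1) = -162/23*(-1) = 162/23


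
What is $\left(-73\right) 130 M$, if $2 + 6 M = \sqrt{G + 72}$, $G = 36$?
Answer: $\frac{9490}{3} - 9490 \sqrt{3} \approx -13274.0$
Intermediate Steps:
$M = - \frac{1}{3} + \sqrt{3}$ ($M = - \frac{1}{3} + \frac{\sqrt{36 + 72}}{6} = - \frac{1}{3} + \frac{\sqrt{108}}{6} = - \frac{1}{3} + \frac{6 \sqrt{3}}{6} = - \frac{1}{3} + \sqrt{3} \approx 1.3987$)
$\left(-73\right) 130 M = \left(-73\right) 130 \left(- \frac{1}{3} + \sqrt{3}\right) = - 9490 \left(- \frac{1}{3} + \sqrt{3}\right) = \frac{9490}{3} - 9490 \sqrt{3}$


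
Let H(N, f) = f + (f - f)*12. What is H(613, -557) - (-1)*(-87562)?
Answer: -88119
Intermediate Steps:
H(N, f) = f (H(N, f) = f + 0*12 = f + 0 = f)
H(613, -557) - (-1)*(-87562) = -557 - (-1)*(-87562) = -557 - 1*87562 = -557 - 87562 = -88119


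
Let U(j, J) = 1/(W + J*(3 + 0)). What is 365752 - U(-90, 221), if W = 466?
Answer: 412934007/1129 ≈ 3.6575e+5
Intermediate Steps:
U(j, J) = 1/(466 + 3*J) (U(j, J) = 1/(466 + J*(3 + 0)) = 1/(466 + J*3) = 1/(466 + 3*J))
365752 - U(-90, 221) = 365752 - 1/(466 + 3*221) = 365752 - 1/(466 + 663) = 365752 - 1/1129 = 412934007/1129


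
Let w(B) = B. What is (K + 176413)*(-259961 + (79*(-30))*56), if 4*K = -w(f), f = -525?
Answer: -277302290537/4 ≈ -6.9326e+10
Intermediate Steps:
K = 525/4 (K = (-1*(-525))/4 = (¼)*525 = 525/4 ≈ 131.25)
(K + 176413)*(-259961 + (79*(-30))*56) = (525/4 + 176413)*(-259961 + (79*(-30))*56) = 706177*(-259961 - 2370*56)/4 = 706177*(-259961 - 132720)/4 = (706177/4)*(-392681) = -277302290537/4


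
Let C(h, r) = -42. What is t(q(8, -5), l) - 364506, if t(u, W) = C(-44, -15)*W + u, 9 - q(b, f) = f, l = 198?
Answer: -372808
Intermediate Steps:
q(b, f) = 9 - f
t(u, W) = u - 42*W (t(u, W) = -42*W + u = u - 42*W)
t(q(8, -5), l) - 364506 = ((9 - 1*(-5)) - 42*198) - 364506 = ((9 + 5) - 8316) - 364506 = (14 - 8316) - 364506 = -8302 - 364506 = -372808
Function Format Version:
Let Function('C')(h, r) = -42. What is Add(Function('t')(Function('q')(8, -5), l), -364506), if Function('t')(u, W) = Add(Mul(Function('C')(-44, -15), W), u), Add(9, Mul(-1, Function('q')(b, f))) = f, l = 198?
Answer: -372808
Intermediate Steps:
Function('q')(b, f) = Add(9, Mul(-1, f))
Function('t')(u, W) = Add(u, Mul(-42, W)) (Function('t')(u, W) = Add(Mul(-42, W), u) = Add(u, Mul(-42, W)))
Add(Function('t')(Function('q')(8, -5), l), -364506) = Add(Add(Add(9, Mul(-1, -5)), Mul(-42, 198)), -364506) = Add(Add(Add(9, 5), -8316), -364506) = Add(Add(14, -8316), -364506) = Add(-8302, -364506) = -372808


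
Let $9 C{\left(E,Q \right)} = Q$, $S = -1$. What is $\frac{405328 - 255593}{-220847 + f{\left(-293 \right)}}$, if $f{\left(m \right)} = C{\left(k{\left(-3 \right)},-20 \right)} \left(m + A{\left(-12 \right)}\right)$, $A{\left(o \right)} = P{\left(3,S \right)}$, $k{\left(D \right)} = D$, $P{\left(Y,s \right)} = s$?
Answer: $- \frac{449205}{660581} \approx -0.68001$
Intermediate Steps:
$C{\left(E,Q \right)} = \frac{Q}{9}$
$A{\left(o \right)} = -1$
$f{\left(m \right)} = \frac{20}{9} - \frac{20 m}{9}$ ($f{\left(m \right)} = \frac{1}{9} \left(-20\right) \left(m - 1\right) = - \frac{20 \left(-1 + m\right)}{9} = \frac{20}{9} - \frac{20 m}{9}$)
$\frac{405328 - 255593}{-220847 + f{\left(-293 \right)}} = \frac{405328 - 255593}{-220847 + \left(\frac{20}{9} - - \frac{5860}{9}\right)} = \frac{149735}{-220847 + \left(\frac{20}{9} + \frac{5860}{9}\right)} = \frac{149735}{-220847 + \frac{1960}{3}} = \frac{149735}{- \frac{660581}{3}} = 149735 \left(- \frac{3}{660581}\right) = - \frac{449205}{660581}$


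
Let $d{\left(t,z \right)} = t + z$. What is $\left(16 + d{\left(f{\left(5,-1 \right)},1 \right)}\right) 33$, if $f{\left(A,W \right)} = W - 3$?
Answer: $429$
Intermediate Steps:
$f{\left(A,W \right)} = -3 + W$ ($f{\left(A,W \right)} = W - 3 = -3 + W$)
$\left(16 + d{\left(f{\left(5,-1 \right)},1 \right)}\right) 33 = \left(16 + \left(\left(-3 - 1\right) + 1\right)\right) 33 = \left(16 + \left(-4 + 1\right)\right) 33 = \left(16 - 3\right) 33 = 13 \cdot 33 = 429$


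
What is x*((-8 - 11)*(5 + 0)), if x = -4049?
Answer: 384655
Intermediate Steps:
x*((-8 - 11)*(5 + 0)) = -4049*(-8 - 11)*(5 + 0) = -(-76931)*5 = -4049*(-95) = 384655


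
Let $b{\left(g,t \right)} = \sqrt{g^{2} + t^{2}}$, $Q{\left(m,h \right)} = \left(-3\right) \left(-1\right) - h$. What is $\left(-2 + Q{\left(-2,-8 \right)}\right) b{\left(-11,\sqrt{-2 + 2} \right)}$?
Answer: $99$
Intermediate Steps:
$Q{\left(m,h \right)} = 3 - h$
$\left(-2 + Q{\left(-2,-8 \right)}\right) b{\left(-11,\sqrt{-2 + 2} \right)} = \left(-2 + \left(3 - -8\right)\right) \sqrt{\left(-11\right)^{2} + \left(\sqrt{-2 + 2}\right)^{2}} = \left(-2 + \left(3 + 8\right)\right) \sqrt{121 + \left(\sqrt{0}\right)^{2}} = \left(-2 + 11\right) \sqrt{121 + 0^{2}} = 9 \sqrt{121 + 0} = 9 \sqrt{121} = 9 \cdot 11 = 99$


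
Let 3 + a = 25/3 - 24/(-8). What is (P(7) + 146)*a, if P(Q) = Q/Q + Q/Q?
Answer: 3700/3 ≈ 1233.3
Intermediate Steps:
P(Q) = 2 (P(Q) = 1 + 1 = 2)
a = 25/3 (a = -3 + (25/3 - 24/(-8)) = -3 + (25*(1/3) - 24*(-1/8)) = -3 + (25/3 + 3) = -3 + 34/3 = 25/3 ≈ 8.3333)
(P(7) + 146)*a = (2 + 146)*(25/3) = 148*(25/3) = 3700/3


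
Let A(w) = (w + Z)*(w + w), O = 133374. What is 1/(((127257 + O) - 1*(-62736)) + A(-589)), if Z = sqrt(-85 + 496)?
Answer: 1017209/1034143811557 + 1178*sqrt(411)/1034143811557 ≈ 1.0067e-6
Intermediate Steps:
Z = sqrt(411) ≈ 20.273
A(w) = 2*w*(w + sqrt(411)) (A(w) = (w + sqrt(411))*(w + w) = (w + sqrt(411))*(2*w) = 2*w*(w + sqrt(411)))
1/(((127257 + O) - 1*(-62736)) + A(-589)) = 1/(((127257 + 133374) - 1*(-62736)) + 2*(-589)*(-589 + sqrt(411))) = 1/((260631 + 62736) + (693842 - 1178*sqrt(411))) = 1/(323367 + (693842 - 1178*sqrt(411))) = 1/(1017209 - 1178*sqrt(411))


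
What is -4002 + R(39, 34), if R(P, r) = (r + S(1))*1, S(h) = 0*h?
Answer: -3968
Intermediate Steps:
S(h) = 0
R(P, r) = r (R(P, r) = (r + 0)*1 = r*1 = r)
-4002 + R(39, 34) = -4002 + 34 = -3968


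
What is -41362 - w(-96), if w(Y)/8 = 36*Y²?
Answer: -2695570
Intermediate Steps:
w(Y) = 288*Y² (w(Y) = 8*(36*Y²) = 288*Y²)
-41362 - w(-96) = -41362 - 288*(-96)² = -41362 - 288*9216 = -41362 - 1*2654208 = -41362 - 2654208 = -2695570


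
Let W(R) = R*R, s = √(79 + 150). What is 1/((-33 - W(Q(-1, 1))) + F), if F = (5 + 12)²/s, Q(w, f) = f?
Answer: -458/10659 - √229/627 ≈ -0.067104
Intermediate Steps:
s = √229 ≈ 15.133
W(R) = R²
F = 289*√229/229 (F = (5 + 12)²/(√229) = 17²*(√229/229) = 289*(√229/229) = 289*√229/229 ≈ 19.098)
1/((-33 - W(Q(-1, 1))) + F) = 1/((-33 - 1*1²) + 289*√229/229) = 1/((-33 - 1*1) + 289*√229/229) = 1/((-33 - 1) + 289*√229/229) = 1/(-34 + 289*√229/229)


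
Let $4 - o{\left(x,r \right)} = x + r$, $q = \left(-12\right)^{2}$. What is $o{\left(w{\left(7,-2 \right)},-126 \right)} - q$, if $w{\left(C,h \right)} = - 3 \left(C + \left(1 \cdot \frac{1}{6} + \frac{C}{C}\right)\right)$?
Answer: $\frac{21}{2} \approx 10.5$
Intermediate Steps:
$q = 144$
$w{\left(C,h \right)} = - \frac{7}{2} - 3 C$ ($w{\left(C,h \right)} = - 3 \left(C + \left(1 \cdot \frac{1}{6} + 1\right)\right) = - 3 \left(C + \left(\frac{1}{6} + 1\right)\right) = - 3 \left(C + \frac{7}{6}\right) = - 3 \left(\frac{7}{6} + C\right) = - \frac{7}{2} - 3 C$)
$o{\left(x,r \right)} = 4 - r - x$ ($o{\left(x,r \right)} = 4 - \left(x + r\right) = 4 - \left(r + x\right) = 4 - r - x$)
$o{\left(w{\left(7,-2 \right)},-126 \right)} - q = \left(4 - -126 - \left(- \frac{7}{2} - 21\right)\right) - 144 = \left(4 + 126 - \left(- \frac{7}{2} - 21\right)\right) - 144 = \left(4 + 126 - - \frac{49}{2}\right) - 144 = \left(4 + 126 + \frac{49}{2}\right) - 144 = \frac{309}{2} - 144 = \frac{21}{2}$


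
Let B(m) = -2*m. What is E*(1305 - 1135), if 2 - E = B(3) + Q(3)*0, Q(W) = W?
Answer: 1360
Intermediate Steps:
E = 8 (E = 2 - (-2*3 + 3*0) = 2 - (-6 + 0) = 2 - 1*(-6) = 2 + 6 = 8)
E*(1305 - 1135) = 8*(1305 - 1135) = 8*170 = 1360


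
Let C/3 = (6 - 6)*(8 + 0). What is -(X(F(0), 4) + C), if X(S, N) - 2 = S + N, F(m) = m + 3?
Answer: -9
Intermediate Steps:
F(m) = 3 + m
C = 0 (C = 3*((6 - 6)*(8 + 0)) = 3*(0*8) = 3*0 = 0)
X(S, N) = 2 + N + S (X(S, N) = 2 + (S + N) = 2 + (N + S) = 2 + N + S)
-(X(F(0), 4) + C) = -((2 + 4 + (3 + 0)) + 0) = -((2 + 4 + 3) + 0) = -(9 + 0) = -1*9 = -9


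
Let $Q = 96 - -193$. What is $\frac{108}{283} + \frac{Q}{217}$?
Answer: $\frac{105223}{61411} \approx 1.7134$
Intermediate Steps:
$Q = 289$ ($Q = 96 + 193 = 289$)
$\frac{108}{283} + \frac{Q}{217} = \frac{108}{283} + \frac{289}{217} = \frac{105223}{61411}$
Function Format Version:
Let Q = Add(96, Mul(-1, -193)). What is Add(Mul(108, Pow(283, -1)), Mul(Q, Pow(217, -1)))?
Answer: Rational(105223, 61411) ≈ 1.7134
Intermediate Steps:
Q = 289 (Q = Add(96, 193) = 289)
Add(Mul(108, Pow(283, -1)), Mul(Q, Pow(217, -1))) = Add(Mul(108, Pow(283, -1)), Mul(289, Pow(217, -1))) = Add(Mul(108, Rational(1, 283)), Mul(289, Rational(1, 217))) = Add(Rational(108, 283), Rational(289, 217)) = Rational(105223, 61411)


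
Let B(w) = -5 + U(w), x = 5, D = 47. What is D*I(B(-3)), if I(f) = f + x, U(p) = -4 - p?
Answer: -47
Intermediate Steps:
B(w) = -9 - w (B(w) = -5 + (-4 - w) = -9 - w)
I(f) = 5 + f (I(f) = f + 5 = 5 + f)
D*I(B(-3)) = 47*(5 + (-9 - 1*(-3))) = 47*(5 + (-9 + 3)) = 47*(5 - 6) = 47*(-1) = -47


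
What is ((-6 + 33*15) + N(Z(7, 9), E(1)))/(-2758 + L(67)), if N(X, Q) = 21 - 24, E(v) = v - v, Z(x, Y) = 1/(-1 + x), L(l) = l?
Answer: -54/299 ≈ -0.18060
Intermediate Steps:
E(v) = 0
N(X, Q) = -3
((-6 + 33*15) + N(Z(7, 9), E(1)))/(-2758 + L(67)) = ((-6 + 33*15) - 3)/(-2758 + 67) = ((-6 + 495) - 3)/(-2691) = (489 - 3)*(-1/2691) = 486*(-1/2691) = -54/299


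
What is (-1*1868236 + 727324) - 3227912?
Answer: -4368824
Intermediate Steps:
(-1*1868236 + 727324) - 3227912 = (-1868236 + 727324) - 3227912 = -1140912 - 3227912 = -4368824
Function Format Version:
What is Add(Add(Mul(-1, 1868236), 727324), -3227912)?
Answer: -4368824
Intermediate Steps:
Add(Add(Mul(-1, 1868236), 727324), -3227912) = Add(Add(-1868236, 727324), -3227912) = Add(-1140912, -3227912) = -4368824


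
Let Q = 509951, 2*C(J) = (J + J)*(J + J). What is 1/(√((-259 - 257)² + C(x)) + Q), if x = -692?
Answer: 509951/260048798417 - 4*√76499/260048798417 ≈ 1.9567e-6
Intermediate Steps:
C(J) = 2*J² (C(J) = ((J + J)*(J + J))/2 = ((2*J)*(2*J))/2 = (4*J²)/2 = 2*J²)
1/(√((-259 - 257)² + C(x)) + Q) = 1/(√((-259 - 257)² + 2*(-692)²) + 509951) = 1/(√((-516)² + 2*478864) + 509951) = 1/(√(266256 + 957728) + 509951) = 1/(√1223984 + 509951) = 1/(4*√76499 + 509951) = 1/(509951 + 4*√76499)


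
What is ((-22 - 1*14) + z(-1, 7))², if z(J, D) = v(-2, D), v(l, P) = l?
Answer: 1444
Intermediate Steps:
z(J, D) = -2
((-22 - 1*14) + z(-1, 7))² = ((-22 - 1*14) - 2)² = ((-22 - 14) - 2)² = (-36 - 2)² = (-38)² = 1444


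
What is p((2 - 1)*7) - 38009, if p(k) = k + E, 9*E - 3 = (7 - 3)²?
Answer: -341999/9 ≈ -38000.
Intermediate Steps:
E = 19/9 (E = ⅓ + (7 - 3)²/9 = ⅓ + (⅑)*4² = ⅓ + (⅑)*16 = ⅓ + 16/9 = 19/9 ≈ 2.1111)
p(k) = 19/9 + k (p(k) = k + 19/9 = 19/9 + k)
p((2 - 1)*7) - 38009 = (19/9 + (2 - 1)*7) - 38009 = (19/9 + 1*7) - 38009 = (19/9 + 7) - 38009 = 82/9 - 38009 = -341999/9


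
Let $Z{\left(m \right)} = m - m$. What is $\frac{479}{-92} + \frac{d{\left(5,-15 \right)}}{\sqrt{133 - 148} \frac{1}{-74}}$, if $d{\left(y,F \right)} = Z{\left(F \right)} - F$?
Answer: $- \frac{479}{92} + 74 i \sqrt{15} \approx -5.2065 + 286.6 i$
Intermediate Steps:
$Z{\left(m \right)} = 0$
$d{\left(y,F \right)} = - F$ ($d{\left(y,F \right)} = 0 - F = - F$)
$\frac{479}{-92} + \frac{d{\left(5,-15 \right)}}{\sqrt{133 - 148} \frac{1}{-74}} = \frac{479}{-92} + \frac{\left(-1\right) \left(-15\right)}{\sqrt{133 - 148} \frac{1}{-74}} = 479 \left(- \frac{1}{92}\right) + \frac{15}{\sqrt{-15} \left(- \frac{1}{74}\right)} = - \frac{479}{92} + \frac{15}{i \sqrt{15} \left(- \frac{1}{74}\right)} = - \frac{479}{92} + \frac{15}{\left(- \frac{1}{74}\right) i \sqrt{15}} = - \frac{479}{92} + 15 \frac{74 i \sqrt{15}}{15} = - \frac{479}{92} + 74 i \sqrt{15}$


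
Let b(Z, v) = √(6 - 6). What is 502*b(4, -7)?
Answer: 0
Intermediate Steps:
b(Z, v) = 0 (b(Z, v) = √0 = 0)
502*b(4, -7) = 502*0 = 0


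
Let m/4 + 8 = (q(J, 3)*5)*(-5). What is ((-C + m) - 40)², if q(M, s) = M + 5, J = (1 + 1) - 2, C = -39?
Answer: 284089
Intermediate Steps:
J = 0 (J = 2 - 2 = 0)
q(M, s) = 5 + M
m = -532 (m = -32 + 4*(((5 + 0)*5)*(-5)) = -32 + 4*((5*5)*(-5)) = -32 + 4*(25*(-5)) = -32 + 4*(-125) = -32 - 500 = -532)
((-C + m) - 40)² = ((-1*(-39) - 532) - 40)² = ((39 - 532) - 40)² = (-493 - 40)² = (-533)² = 284089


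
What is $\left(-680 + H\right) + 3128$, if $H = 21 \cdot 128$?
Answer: $5136$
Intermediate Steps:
$H = 2688$
$\left(-680 + H\right) + 3128 = \left(-680 + 2688\right) + 3128 = 2008 + 3128 = 5136$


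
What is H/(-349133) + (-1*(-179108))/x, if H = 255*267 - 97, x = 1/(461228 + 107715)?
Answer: 35577435750786264/349133 ≈ 1.0190e+11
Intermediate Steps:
x = 1/568943 ≈ 1.7576e-6
H = 67988 (H = 68085 - 97 = 67988)
H/(-349133) + (-1*(-179108))/x = 67988/(-349133) + (-1*(-179108))/(1/568943) = 67988*(-1/349133) + 179108*568943 = -67988/349133 + 101902242844 = 35577435750786264/349133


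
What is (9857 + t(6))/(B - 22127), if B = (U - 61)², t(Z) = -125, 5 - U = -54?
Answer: -9732/22123 ≈ -0.43990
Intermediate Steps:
U = 59 (U = 5 - 1*(-54) = 5 + 54 = 59)
B = 4 (B = (59 - 61)² = (-2)² = 4)
(9857 + t(6))/(B - 22127) = (9857 - 125)/(4 - 22127) = 9732/(-22123) = 9732*(-1/22123) = -9732/22123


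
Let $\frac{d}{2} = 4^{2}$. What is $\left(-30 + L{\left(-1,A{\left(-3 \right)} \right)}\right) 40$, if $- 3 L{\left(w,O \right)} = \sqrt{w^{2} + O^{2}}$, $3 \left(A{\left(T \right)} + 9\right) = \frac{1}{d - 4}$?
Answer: $-1200 - \frac{10 \sqrt{577081}}{63} \approx -1320.6$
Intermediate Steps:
$d = 32$ ($d = 2 \cdot 4^{2} = 2 \cdot 16 = 32$)
$A{\left(T \right)} = - \frac{755}{84}$ ($A{\left(T \right)} = -9 + \frac{1}{3 \left(32 - 4\right)} = -9 + \frac{1}{3 \cdot 28} = -9 + \frac{1}{3} \cdot \frac{1}{28} = -9 + \frac{1}{84} = - \frac{755}{84}$)
$L{\left(w,O \right)} = - \frac{\sqrt{O^{2} + w^{2}}}{3}$ ($L{\left(w,O \right)} = - \frac{\sqrt{w^{2} + O^{2}}}{3} = - \frac{\sqrt{O^{2} + w^{2}}}{3}$)
$\left(-30 + L{\left(-1,A{\left(-3 \right)} \right)}\right) 40 = \left(-30 - \frac{\sqrt{\left(- \frac{755}{84}\right)^{2} + \left(-1\right)^{2}}}{3}\right) 40 = \left(-30 - \frac{\sqrt{\frac{570025}{7056} + 1}}{3}\right) 40 = \left(-30 - \frac{\sqrt{\frac{577081}{7056}}}{3}\right) 40 = \left(-30 - \frac{\frac{1}{84} \sqrt{577081}}{3}\right) 40 = \left(-30 - \frac{\sqrt{577081}}{252}\right) 40 = -1200 - \frac{10 \sqrt{577081}}{63}$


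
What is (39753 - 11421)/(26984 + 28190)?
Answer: 14166/27587 ≈ 0.51350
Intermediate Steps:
(39753 - 11421)/(26984 + 28190) = 28332/55174 = 28332*(1/55174) = 14166/27587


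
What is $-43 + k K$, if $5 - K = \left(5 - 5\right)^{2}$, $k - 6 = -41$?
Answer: $-218$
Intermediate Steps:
$k = -35$ ($k = 6 - 41 = -35$)
$K = 5$ ($K = 5 - \left(5 - 5\right)^{2} = 5 - 0^{2} = 5 - 0 = 5 + 0 = 5$)
$-43 + k K = -43 - 175 = -218$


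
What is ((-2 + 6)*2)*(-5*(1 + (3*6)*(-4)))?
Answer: 2840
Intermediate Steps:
((-2 + 6)*2)*(-5*(1 + (3*6)*(-4))) = (4*2)*(-5*(1 + 18*(-4))) = 8*(-5*(1 - 72)) = 8*(-5*(-71)) = 8*355 = 2840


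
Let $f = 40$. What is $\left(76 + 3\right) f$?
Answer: $3160$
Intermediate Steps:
$\left(76 + 3\right) f = \left(76 + 3\right) 40 = 79 \cdot 40 = 3160$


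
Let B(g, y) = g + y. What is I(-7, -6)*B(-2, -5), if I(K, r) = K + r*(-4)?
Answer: -119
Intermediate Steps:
I(K, r) = K - 4*r
I(-7, -6)*B(-2, -5) = (-7 - 4*(-6))*(-2 - 5) = (-7 + 24)*(-7) = 17*(-7) = -119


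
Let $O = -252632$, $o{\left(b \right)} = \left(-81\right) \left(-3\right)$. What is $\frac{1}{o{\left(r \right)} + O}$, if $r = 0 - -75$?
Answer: $- \frac{1}{252389} \approx -3.9621 \cdot 10^{-6}$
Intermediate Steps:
$r = 75$ ($r = 0 + 75 = 75$)
$o{\left(b \right)} = 243$
$\frac{1}{o{\left(r \right)} + O} = \frac{1}{243 - 252632} = \frac{1}{-252389} = - \frac{1}{252389}$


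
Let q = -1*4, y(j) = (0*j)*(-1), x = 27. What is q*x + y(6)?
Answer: -108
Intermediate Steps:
y(j) = 0 (y(j) = 0*(-1) = 0)
q = -4
q*x + y(6) = -4*27 + 0 = -108 + 0 = -108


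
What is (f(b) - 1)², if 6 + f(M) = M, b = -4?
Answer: 121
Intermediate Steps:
f(M) = -6 + M
(f(b) - 1)² = ((-6 - 4) - 1)² = (-10 - 1)² = (-11)² = 121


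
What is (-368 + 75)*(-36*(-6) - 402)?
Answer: 54498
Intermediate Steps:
(-368 + 75)*(-36*(-6) - 402) = -293*(216 - 402) = -293*(-186) = 54498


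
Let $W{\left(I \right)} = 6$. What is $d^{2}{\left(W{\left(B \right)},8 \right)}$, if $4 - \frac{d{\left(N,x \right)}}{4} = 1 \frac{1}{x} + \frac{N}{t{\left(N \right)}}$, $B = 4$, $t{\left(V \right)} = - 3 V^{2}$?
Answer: $\frac{80089}{324} \approx 247.19$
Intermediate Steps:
$d{\left(N,x \right)} = 16 - \frac{4}{x} + \frac{4}{3 N}$ ($d{\left(N,x \right)} = 16 - 4 \left(1 \frac{1}{x} + \frac{N}{\left(-3\right) N^{2}}\right) = 16 - 4 \left(\frac{1}{x} + N \left(- \frac{1}{3 N^{2}}\right)\right) = 16 - 4 \left(\frac{1}{x} - \frac{1}{3 N}\right) = 16 - \left(\frac{4}{x} - \frac{4}{3 N}\right) = 16 - \frac{4}{x} + \frac{4}{3 N}$)
$d^{2}{\left(W{\left(B \right)},8 \right)} = \left(16 - \frac{4}{8} + \frac{4}{3 \cdot 6}\right)^{2} = \left(16 - \frac{1}{2} + \frac{4}{3} \cdot \frac{1}{6}\right)^{2} = \left(16 - \frac{1}{2} + \frac{2}{9}\right)^{2} = \left(\frac{283}{18}\right)^{2} = \frac{80089}{324}$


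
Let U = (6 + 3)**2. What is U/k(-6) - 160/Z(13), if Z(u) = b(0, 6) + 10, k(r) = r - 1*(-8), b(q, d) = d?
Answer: 61/2 ≈ 30.500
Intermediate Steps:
k(r) = 8 + r (k(r) = r + 8 = 8 + r)
Z(u) = 16 (Z(u) = 6 + 10 = 16)
U = 81 (U = 9**2 = 81)
U/k(-6) - 160/Z(13) = 81/(8 - 6) - 160/16 = 81/2 - 160*1/16 = 81*(1/2) - 10 = 81/2 - 10 = 61/2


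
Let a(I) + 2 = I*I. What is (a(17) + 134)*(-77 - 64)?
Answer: -59361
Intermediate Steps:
a(I) = -2 + I² (a(I) = -2 + I*I = -2 + I²)
(a(17) + 134)*(-77 - 64) = ((-2 + 17²) + 134)*(-77 - 64) = ((-2 + 289) + 134)*(-141) = (287 + 134)*(-141) = 421*(-141) = -59361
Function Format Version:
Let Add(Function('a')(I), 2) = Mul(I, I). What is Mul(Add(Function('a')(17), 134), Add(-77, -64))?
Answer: -59361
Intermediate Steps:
Function('a')(I) = Add(-2, Pow(I, 2)) (Function('a')(I) = Add(-2, Mul(I, I)) = Add(-2, Pow(I, 2)))
Mul(Add(Function('a')(17), 134), Add(-77, -64)) = Mul(Add(Add(-2, Pow(17, 2)), 134), Add(-77, -64)) = Mul(Add(Add(-2, 289), 134), -141) = Mul(Add(287, 134), -141) = Mul(421, -141) = -59361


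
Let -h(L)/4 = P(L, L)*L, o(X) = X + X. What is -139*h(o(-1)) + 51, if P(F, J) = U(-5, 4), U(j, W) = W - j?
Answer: -9957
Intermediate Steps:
P(F, J) = 9 (P(F, J) = 4 - 1*(-5) = 4 + 5 = 9)
o(X) = 2*X
h(L) = -36*L
-139*h(o(-1)) + 51 = -(-5004)*2*(-1) + 51 = -(-5004)*(-2) + 51 = -139*72 + 51 = -10008 + 51 = -9957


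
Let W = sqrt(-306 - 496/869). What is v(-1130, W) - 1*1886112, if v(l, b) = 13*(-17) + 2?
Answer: -1886331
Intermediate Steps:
W = I*sqrt(231510290)/869 (W = sqrt(-306 - 496*1/869) = sqrt(-306 - 496/869) = sqrt(-266410/869) = I*sqrt(231510290)/869 ≈ 17.509*I)
v(l, b) = -219 (v(l, b) = -221 + 2 = -219)
v(-1130, W) - 1*1886112 = -219 - 1*1886112 = -219 - 1886112 = -1886331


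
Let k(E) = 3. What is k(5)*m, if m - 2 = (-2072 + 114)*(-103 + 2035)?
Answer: -11348562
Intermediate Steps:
m = -3782854 (m = 2 + (-2072 + 114)*(-103 + 2035) = 2 - 1958*1932 = 2 - 3782856 = -3782854)
k(5)*m = 3*(-3782854) = -11348562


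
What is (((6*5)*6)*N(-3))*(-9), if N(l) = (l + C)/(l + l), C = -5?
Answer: -2160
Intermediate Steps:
N(l) = (-5 + l)/(2*l) (N(l) = (l - 5)/(l + l) = (-5 + l)/((2*l)) = (-5 + l)*(1/(2*l)) = (-5 + l)/(2*l))
(((6*5)*6)*N(-3))*(-9) = (((6*5)*6)*((½)*(-5 - 3)/(-3)))*(-9) = ((30*6)*((½)*(-⅓)*(-8)))*(-9) = (180*(4/3))*(-9) = 240*(-9) = -2160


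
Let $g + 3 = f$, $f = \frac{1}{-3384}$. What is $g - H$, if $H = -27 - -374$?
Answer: $- \frac{1184401}{3384} \approx -350.0$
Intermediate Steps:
$f = - \frac{1}{3384} \approx -0.00029551$
$H = 347$ ($H = -27 + 374 = 347$)
$g = - \frac{10153}{3384}$ ($g = -3 - \frac{1}{3384} = - \frac{10153}{3384} \approx -3.0003$)
$g - H = - \frac{10153}{3384} - 347 = - \frac{1184401}{3384}$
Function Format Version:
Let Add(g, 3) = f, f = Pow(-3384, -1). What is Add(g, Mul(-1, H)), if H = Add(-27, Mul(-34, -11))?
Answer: Rational(-1184401, 3384) ≈ -350.00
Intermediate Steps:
f = Rational(-1, 3384) ≈ -0.00029551
H = 347 (H = Add(-27, 374) = 347)
g = Rational(-10153, 3384) (g = Add(-3, Rational(-1, 3384)) = Rational(-10153, 3384) ≈ -3.0003)
Add(g, Mul(-1, H)) = Add(Rational(-10153, 3384), Mul(-1, 347)) = Add(Rational(-10153, 3384), -347) = Rational(-1184401, 3384)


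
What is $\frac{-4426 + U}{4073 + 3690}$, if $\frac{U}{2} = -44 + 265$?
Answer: $- \frac{3984}{7763} \approx -0.5132$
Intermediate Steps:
$U = 442$ ($U = 2 \left(-44 + 265\right) = 2 \cdot 221 = 442$)
$\frac{-4426 + U}{4073 + 3690} = \frac{-4426 + 442}{4073 + 3690} = - \frac{3984}{7763}$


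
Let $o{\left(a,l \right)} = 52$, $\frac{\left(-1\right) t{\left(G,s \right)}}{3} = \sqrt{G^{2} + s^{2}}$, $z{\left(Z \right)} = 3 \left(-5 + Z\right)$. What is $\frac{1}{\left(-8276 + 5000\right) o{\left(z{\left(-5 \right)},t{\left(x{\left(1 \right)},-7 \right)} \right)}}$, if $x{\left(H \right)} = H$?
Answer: $- \frac{1}{170352} \approx -5.8702 \cdot 10^{-6}$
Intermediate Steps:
$z{\left(Z \right)} = -15 + 3 Z$
$t{\left(G,s \right)} = - 3 \sqrt{G^{2} + s^{2}}$
$\frac{1}{\left(-8276 + 5000\right) o{\left(z{\left(-5 \right)},t{\left(x{\left(1 \right)},-7 \right)} \right)}} = \frac{1}{\left(-8276 + 5000\right) 52} = \frac{1}{-3276} \cdot \frac{1}{52} = \left(- \frac{1}{3276}\right) \frac{1}{52} = - \frac{1}{170352}$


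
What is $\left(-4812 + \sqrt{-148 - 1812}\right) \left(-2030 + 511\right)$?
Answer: $7309428 - 21266 i \sqrt{10} \approx 7.3094 \cdot 10^{6} - 67249.0 i$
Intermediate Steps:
$\left(-4812 + \sqrt{-148 - 1812}\right) \left(-2030 + 511\right) = \left(-4812 + \sqrt{-1960}\right) \left(-1519\right) = \left(-4812 + 14 i \sqrt{10}\right) \left(-1519\right) = 7309428 - 21266 i \sqrt{10}$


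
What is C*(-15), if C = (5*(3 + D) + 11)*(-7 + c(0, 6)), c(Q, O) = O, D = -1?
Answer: 315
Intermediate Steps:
C = -21 (C = (5*(3 - 1) + 11)*(-7 + 6) = (5*2 + 11)*(-1) = (10 + 11)*(-1) = 21*(-1) = -21)
C*(-15) = -21*(-15) = 315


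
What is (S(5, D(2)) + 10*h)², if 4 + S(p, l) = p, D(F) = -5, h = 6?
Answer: 3721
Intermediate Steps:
S(p, l) = -4 + p
(S(5, D(2)) + 10*h)² = ((-4 + 5) + 10*6)² = (1 + 60)² = 61² = 3721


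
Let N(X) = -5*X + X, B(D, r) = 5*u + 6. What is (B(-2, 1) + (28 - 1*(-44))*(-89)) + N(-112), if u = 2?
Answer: -5944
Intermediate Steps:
B(D, r) = 16 (B(D, r) = 5*2 + 6 = 10 + 6 = 16)
N(X) = -4*X
(B(-2, 1) + (28 - 1*(-44))*(-89)) + N(-112) = (16 + (28 - 1*(-44))*(-89)) - 4*(-112) = (16 + (28 + 44)*(-89)) + 448 = (16 + 72*(-89)) + 448 = (16 - 6408) + 448 = -6392 + 448 = -5944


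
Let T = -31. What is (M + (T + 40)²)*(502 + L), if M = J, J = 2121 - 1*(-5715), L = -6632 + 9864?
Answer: 29562078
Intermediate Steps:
L = 3232
J = 7836 (J = 2121 + 5715 = 7836)
M = 7836
(M + (T + 40)²)*(502 + L) = (7836 + (-31 + 40)²)*(502 + 3232) = (7836 + 9²)*3734 = (7836 + 81)*3734 = 7917*3734 = 29562078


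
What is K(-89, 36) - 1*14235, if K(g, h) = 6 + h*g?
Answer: -17433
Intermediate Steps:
K(g, h) = 6 + g*h
K(-89, 36) - 1*14235 = (6 - 89*36) - 1*14235 = (6 - 3204) - 14235 = -3198 - 14235 = -17433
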